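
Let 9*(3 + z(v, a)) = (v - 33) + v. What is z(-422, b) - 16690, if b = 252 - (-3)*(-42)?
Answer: -151114/9 ≈ -16790.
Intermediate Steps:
b = 126 (b = 252 - 1*126 = 252 - 126 = 126)
z(v, a) = -20/3 + 2*v/9 (z(v, a) = -3 + ((v - 33) + v)/9 = -3 + ((-33 + v) + v)/9 = -3 + (-33 + 2*v)/9 = -3 + (-11/3 + 2*v/9) = -20/3 + 2*v/9)
z(-422, b) - 16690 = (-20/3 + (2/9)*(-422)) - 16690 = (-20/3 - 844/9) - 16690 = -904/9 - 16690 = -151114/9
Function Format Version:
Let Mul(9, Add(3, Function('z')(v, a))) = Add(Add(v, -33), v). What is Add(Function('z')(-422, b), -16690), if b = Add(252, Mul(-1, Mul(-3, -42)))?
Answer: Rational(-151114, 9) ≈ -16790.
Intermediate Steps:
b = 126 (b = Add(252, Mul(-1, 126)) = Add(252, -126) = 126)
Function('z')(v, a) = Add(Rational(-20, 3), Mul(Rational(2, 9), v)) (Function('z')(v, a) = Add(-3, Mul(Rational(1, 9), Add(Add(v, -33), v))) = Add(-3, Mul(Rational(1, 9), Add(Add(-33, v), v))) = Add(-3, Mul(Rational(1, 9), Add(-33, Mul(2, v)))) = Add(-3, Add(Rational(-11, 3), Mul(Rational(2, 9), v))) = Add(Rational(-20, 3), Mul(Rational(2, 9), v)))
Add(Function('z')(-422, b), -16690) = Add(Add(Rational(-20, 3), Mul(Rational(2, 9), -422)), -16690) = Add(Add(Rational(-20, 3), Rational(-844, 9)), -16690) = Add(Rational(-904, 9), -16690) = Rational(-151114, 9)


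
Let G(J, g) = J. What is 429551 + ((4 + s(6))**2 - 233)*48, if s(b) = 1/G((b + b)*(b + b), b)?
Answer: 181067473/432 ≈ 4.1914e+5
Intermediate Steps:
s(b) = 1/(4*b**2) (s(b) = 1/((b + b)*(b + b)) = 1/((2*b)*(2*b)) = 1/(4*b**2))
429551 + ((4 + s(6))**2 - 233)*48 = 429551 + ((4 + (1/4)/6**2)**2 - 233)*48 = 429551 + ((4 + (1/4)*(1/36))**2 - 233)*48 = 429551 + ((4 + 1/144)**2 - 233)*48 = 429551 + ((577/144)**2 - 233)*48 = 429551 + (332929/20736 - 233)*48 = 429551 - 4498559/20736*48 = 429551 - 4498559/432 = 181067473/432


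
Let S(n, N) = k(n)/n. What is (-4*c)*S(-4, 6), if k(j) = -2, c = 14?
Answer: -28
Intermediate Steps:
S(n, N) = -2/n
(-4*c)*S(-4, 6) = (-4*14)*(-2/(-4)) = -(-112)*(-1)/4 = -56*1/2 = -28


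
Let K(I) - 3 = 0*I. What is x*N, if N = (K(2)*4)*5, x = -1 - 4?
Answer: -300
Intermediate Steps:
K(I) = 3 (K(I) = 3 + 0*I = 3 + 0 = 3)
x = -5
N = 60 (N = (3*4)*5 = 12*5 = 60)
x*N = -5*60 = -300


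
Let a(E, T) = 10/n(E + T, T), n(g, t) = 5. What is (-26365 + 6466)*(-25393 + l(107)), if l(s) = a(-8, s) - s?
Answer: 507384702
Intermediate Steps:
a(E, T) = 2 (a(E, T) = 10/5 = 10*(⅕) = 2)
l(s) = 2 - s
(-26365 + 6466)*(-25393 + l(107)) = (-26365 + 6466)*(-25393 + (2 - 1*107)) = -19899*(-25393 + (2 - 107)) = -19899*(-25393 - 105) = -19899*(-25498) = 507384702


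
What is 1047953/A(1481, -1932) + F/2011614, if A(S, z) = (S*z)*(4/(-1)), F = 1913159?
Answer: 45985638107/44105862416 ≈ 1.0426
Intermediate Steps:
A(S, z) = -4*S*z (A(S, z) = (S*z)*(4*(-1)) = (S*z)*(-4) = -4*S*z)
1047953/A(1481, -1932) + F/2011614 = 1047953/((-4*1481*(-1932))) + 1913159/2011614 = 1047953/11445168 + 1913159*(1/2011614) = 1047953*(1/11445168) + 65971/69366 = 1047953/11445168 + 65971/69366 = 45985638107/44105862416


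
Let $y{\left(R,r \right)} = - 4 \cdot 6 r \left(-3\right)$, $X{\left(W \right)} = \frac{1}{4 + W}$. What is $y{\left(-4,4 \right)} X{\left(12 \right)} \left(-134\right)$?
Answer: $-2412$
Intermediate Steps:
$y{\left(R,r \right)} = 72 r$ ($y{\left(R,r \right)} = - 24 r \left(-3\right) = 72 r$)
$y{\left(-4,4 \right)} X{\left(12 \right)} \left(-134\right) = \frac{72 \cdot 4}{4 + 12} \left(-134\right) = \frac{288}{16} \left(-134\right) = 288 \cdot \frac{1}{16} \left(-134\right) = 18 \left(-134\right) = -2412$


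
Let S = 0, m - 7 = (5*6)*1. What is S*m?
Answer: 0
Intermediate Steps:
m = 37 (m = 7 + (5*6)*1 = 7 + 30*1 = 7 + 30 = 37)
S*m = 0*37 = 0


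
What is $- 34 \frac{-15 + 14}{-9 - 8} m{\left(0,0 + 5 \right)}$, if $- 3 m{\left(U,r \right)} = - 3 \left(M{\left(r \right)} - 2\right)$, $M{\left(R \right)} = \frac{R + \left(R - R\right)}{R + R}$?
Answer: $3$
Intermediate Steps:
$M{\left(R \right)} = \frac{1}{2}$ ($M{\left(R \right)} = \frac{R + 0}{2 R} = R \frac{1}{2 R} = \frac{1}{2}$)
$m{\left(U,r \right)} = - \frac{3}{2}$ ($m{\left(U,r \right)} = - \frac{\left(-3\right) \left(\frac{1}{2} - 2\right)}{3} = - \frac{\left(-3\right) \left(- \frac{3}{2}\right)}{3} = \left(- \frac{1}{3}\right) \frac{9}{2} = - \frac{3}{2}$)
$- 34 \frac{-15 + 14}{-9 - 8} m{\left(0,0 + 5 \right)} = - 34 \frac{-15 + 14}{-9 - 8} \left(- \frac{3}{2}\right) = - 34 \left(- \frac{1}{-17}\right) \left(- \frac{3}{2}\right) = - 34 \left(\left(-1\right) \left(- \frac{1}{17}\right)\right) \left(- \frac{3}{2}\right) = \left(-34\right) \frac{1}{17} \left(- \frac{3}{2}\right) = \left(-2\right) \left(- \frac{3}{2}\right) = 3$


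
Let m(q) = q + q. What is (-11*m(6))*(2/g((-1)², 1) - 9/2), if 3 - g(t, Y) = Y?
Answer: 462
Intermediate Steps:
g(t, Y) = 3 - Y
m(q) = 2*q
(-11*m(6))*(2/g((-1)², 1) - 9/2) = (-22*6)*(2/(3 - 1*1) - 9/2) = (-11*12)*(2/(3 - 1) - 9*½) = -132*(2/2 - 9/2) = -132*(2*(½) - 9/2) = -132*(1 - 9/2) = -132*(-7/2) = 462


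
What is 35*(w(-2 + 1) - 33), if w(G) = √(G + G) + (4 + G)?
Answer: -1050 + 35*I*√2 ≈ -1050.0 + 49.497*I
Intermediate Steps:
w(G) = 4 + G + √2*√G (w(G) = √(2*G) + (4 + G) = √2*√G + (4 + G) = 4 + G + √2*√G)
35*(w(-2 + 1) - 33) = 35*((4 + (-2 + 1) + √2*√(-2 + 1)) - 33) = 35*((4 - 1 + √2*√(-1)) - 33) = 35*((4 - 1 + √2*I) - 33) = 35*((4 - 1 + I*√2) - 33) = 35*((3 + I*√2) - 33) = 35*(-30 + I*√2) = -1050 + 35*I*√2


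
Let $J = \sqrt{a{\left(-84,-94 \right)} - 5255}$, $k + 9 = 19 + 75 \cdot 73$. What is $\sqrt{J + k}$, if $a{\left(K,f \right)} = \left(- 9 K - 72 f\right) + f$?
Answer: $\sqrt{5485 + 5 \sqrt{87}} \approx 74.375$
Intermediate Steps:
$a{\left(K,f \right)} = - 71 f - 9 K$ ($a{\left(K,f \right)} = \left(- 72 f - 9 K\right) + f = - 71 f - 9 K$)
$k = 5485$ ($k = -9 + \left(19 + 75 \cdot 73\right) = -9 + \left(19 + 5475\right) = -9 + 5494 = 5485$)
$J = 5 \sqrt{87}$ ($J = \sqrt{\left(\left(-71\right) \left(-94\right) - -756\right) - 5255} = \sqrt{\left(6674 + 756\right) - 5255} = \sqrt{7430 - 5255} = \sqrt{2175} = 5 \sqrt{87} \approx 46.637$)
$\sqrt{J + k} = \sqrt{5 \sqrt{87} + 5485} = \sqrt{5485 + 5 \sqrt{87}}$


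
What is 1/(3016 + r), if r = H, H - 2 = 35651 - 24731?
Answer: 1/13938 ≈ 7.1746e-5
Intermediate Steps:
H = 10922 (H = 2 + (35651 - 24731) = 2 + 10920 = 10922)
r = 10922
1/(3016 + r) = 1/(3016 + 10922) = 1/13938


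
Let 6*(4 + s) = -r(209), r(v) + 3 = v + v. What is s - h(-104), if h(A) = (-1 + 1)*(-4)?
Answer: -439/6 ≈ -73.167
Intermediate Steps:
h(A) = 0 (h(A) = 0*(-4) = 0)
r(v) = -3 + 2*v (r(v) = -3 + (v + v) = -3 + 2*v)
s = -439/6 (s = -4 + (-(-3 + 2*209))/6 = -4 + (-(-3 + 418))/6 = -4 + (-1*415)/6 = -4 + (⅙)*(-415) = -4 - 415/6 = -439/6 ≈ -73.167)
s - h(-104) = -439/6 - 1*0 = -439/6 + 0 = -439/6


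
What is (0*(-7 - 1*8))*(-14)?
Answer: 0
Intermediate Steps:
(0*(-7 - 1*8))*(-14) = (0*(-7 - 8))*(-14) = (0*(-15))*(-14) = 0*(-14) = 0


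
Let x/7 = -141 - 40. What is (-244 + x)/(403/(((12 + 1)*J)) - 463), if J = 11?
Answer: 16621/5062 ≈ 3.2835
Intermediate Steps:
x = -1267 (x = 7*(-141 - 40) = 7*(-181) = -1267)
(-244 + x)/(403/(((12 + 1)*J)) - 463) = (-244 - 1267)/(403/(((12 + 1)*11)) - 463) = -1511/(403/((13*11)) - 463) = -1511/(403/143 - 463) = -1511/(403*(1/143) - 463) = -1511/(31/11 - 463) = -1511/(-5062/11) = -1511*(-11/5062) = 16621/5062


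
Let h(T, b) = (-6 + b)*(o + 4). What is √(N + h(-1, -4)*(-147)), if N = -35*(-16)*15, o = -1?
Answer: √12810 ≈ 113.18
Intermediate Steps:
h(T, b) = -18 + 3*b (h(T, b) = (-6 + b)*(-1 + 4) = (-6 + b)*3 = -18 + 3*b)
N = 8400 (N = 560*15 = 8400)
√(N + h(-1, -4)*(-147)) = √(8400 + (-18 + 3*(-4))*(-147)) = √(8400 + (-18 - 12)*(-147)) = √(8400 - 30*(-147)) = √(8400 + 4410) = √12810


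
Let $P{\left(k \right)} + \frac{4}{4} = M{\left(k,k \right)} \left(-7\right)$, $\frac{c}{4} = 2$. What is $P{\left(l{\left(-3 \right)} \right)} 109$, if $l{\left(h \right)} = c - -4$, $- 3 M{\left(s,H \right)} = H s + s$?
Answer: $39567$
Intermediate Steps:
$c = 8$ ($c = 4 \cdot 2 = 8$)
$M{\left(s,H \right)} = - \frac{s}{3} - \frac{H s}{3}$ ($M{\left(s,H \right)} = - \frac{H s + s}{3} = - \frac{s + H s}{3} = - \frac{s}{3} - \frac{H s}{3}$)
$l{\left(h \right)} = 12$ ($l{\left(h \right)} = 8 - -4 = 8 + 4 = 12$)
$P{\left(k \right)} = -1 + \frac{7 k \left(1 + k\right)}{3}$ ($P{\left(k \right)} = -1 + - \frac{k \left(1 + k\right)}{3} \left(-7\right) = -1 + \frac{7 k \left(1 + k\right)}{3}$)
$P{\left(l{\left(-3 \right)} \right)} 109 = \left(-1 + \frac{7}{3} \cdot 12 \left(1 + 12\right)\right) 109 = \left(-1 + \frac{7}{3} \cdot 12 \cdot 13\right) 109 = \left(-1 + 364\right) 109 = 363 \cdot 109 = 39567$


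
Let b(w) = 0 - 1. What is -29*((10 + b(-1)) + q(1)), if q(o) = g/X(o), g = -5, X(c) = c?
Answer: -116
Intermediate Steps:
b(w) = -1
q(o) = -5/o
-29*((10 + b(-1)) + q(1)) = -29*((10 - 1) - 5/1) = -29*(9 - 5*1) = -29*(9 - 5) = -29*4 = -116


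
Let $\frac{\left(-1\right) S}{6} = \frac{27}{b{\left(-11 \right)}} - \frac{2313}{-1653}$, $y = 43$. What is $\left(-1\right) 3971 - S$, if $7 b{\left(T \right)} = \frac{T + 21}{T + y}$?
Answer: $- \frac{919631}{2755} \approx -333.8$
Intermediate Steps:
$b{\left(T \right)} = \frac{21 + T}{7 \left(43 + T\right)}$ ($b{\left(T \right)} = \frac{\left(T + 21\right) \frac{1}{T + 43}}{7} = \frac{\left(21 + T\right) \frac{1}{43 + T}}{7} = \frac{\frac{1}{43 + T} \left(21 + T\right)}{7} = \frac{21 + T}{7 \left(43 + T\right)}$)
$S = - \frac{10020474}{2755}$ ($S = - 6 \left(\frac{27}{\frac{1}{7} \frac{1}{43 - 11} \left(21 - 11\right)} - \frac{2313}{-1653}\right) = - 6 \left(\frac{27}{\frac{1}{7} \cdot \frac{1}{32} \cdot 10} - - \frac{771}{551}\right) = - 6 \left(\frac{27}{\frac{1}{7} \cdot \frac{1}{32} \cdot 10} + \frac{771}{551}\right) = - 6 \left(\frac{27}{\frac{5}{112}} + \frac{771}{551}\right) = - 6 \left(27 \cdot \frac{112}{5} + \frac{771}{551}\right) = - 6 \left(\frac{3024}{5} + \frac{771}{551}\right) = \left(-6\right) \frac{1670079}{2755} = - \frac{10020474}{2755} \approx -3637.2$)
$\left(-1\right) 3971 - S = \left(-1\right) 3971 - - \frac{10020474}{2755} = -3971 + \frac{10020474}{2755} = - \frac{919631}{2755}$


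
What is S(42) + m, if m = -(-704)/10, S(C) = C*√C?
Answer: 352/5 + 42*√42 ≈ 342.59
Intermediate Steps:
S(C) = C^(3/2)
m = 352/5 (m = -(-704)/10 = -64*(-11/10) = 352/5 ≈ 70.400)
S(42) + m = 42^(3/2) + 352/5 = 42*√42 + 352/5 = 352/5 + 42*√42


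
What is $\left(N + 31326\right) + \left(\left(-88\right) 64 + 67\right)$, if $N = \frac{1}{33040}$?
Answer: $\frac{851143441}{33040} \approx 25761.0$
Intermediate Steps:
$N = \frac{1}{33040} \approx 3.0266 \cdot 10^{-5}$
$\left(N + 31326\right) + \left(\left(-88\right) 64 + 67\right) = \left(\frac{1}{33040} + 31326\right) + \left(\left(-88\right) 64 + 67\right) = \frac{1035011041}{33040} + \left(-5632 + 67\right) = \frac{1035011041}{33040} - 5565 = \frac{851143441}{33040}$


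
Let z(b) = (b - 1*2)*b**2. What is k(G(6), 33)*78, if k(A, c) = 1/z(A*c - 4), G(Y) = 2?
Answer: 13/38440 ≈ 0.00033819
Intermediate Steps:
z(b) = b**2*(-2 + b) (z(b) = (b - 2)*b**2 = (-2 + b)*b**2 = b**2*(-2 + b))
k(A, c) = 1/((-6 + A*c)*(-4 + A*c)**2) (k(A, c) = 1/((A*c - 4)**2*(-2 + (A*c - 4))) = 1/((-4 + A*c)**2*(-2 + (-4 + A*c))) = 1/((-4 + A*c)**2*(-6 + A*c)) = 1/((-6 + A*c)*(-4 + A*c)**2))
k(G(6), 33)*78 = (1/((-6 + 2*33)*(-4 + 2*33)**2))*78 = (1/((-6 + 66)*(-4 + 66)**2))*78 = (1/(60*62**2))*78 = ((1/60)*(1/3844))*78 = (1/230640)*78 = 13/38440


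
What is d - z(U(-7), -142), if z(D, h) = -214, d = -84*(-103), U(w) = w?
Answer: 8866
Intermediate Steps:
d = 8652
d - z(U(-7), -142) = 8652 - 1*(-214) = 8652 + 214 = 8866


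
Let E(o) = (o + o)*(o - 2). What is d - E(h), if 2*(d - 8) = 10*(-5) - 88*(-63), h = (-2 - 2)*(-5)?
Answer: 2035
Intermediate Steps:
h = 20 (h = -4*(-5) = 20)
E(o) = 2*o*(-2 + o) (E(o) = (2*o)*(-2 + o) = 2*o*(-2 + o))
d = 2755 (d = 8 + (10*(-5) - 88*(-63))/2 = 8 + (-50 + 5544)/2 = 8 + (½)*5494 = 8 + 2747 = 2755)
d - E(h) = 2755 - 2*20*(-2 + 20) = 2755 - 2*20*18 = 2755 - 1*720 = 2755 - 720 = 2035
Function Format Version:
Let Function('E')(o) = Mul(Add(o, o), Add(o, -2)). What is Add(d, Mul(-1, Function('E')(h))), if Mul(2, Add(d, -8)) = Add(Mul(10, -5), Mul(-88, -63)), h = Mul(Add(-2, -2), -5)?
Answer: 2035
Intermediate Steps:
h = 20 (h = Mul(-4, -5) = 20)
Function('E')(o) = Mul(2, o, Add(-2, o)) (Function('E')(o) = Mul(Mul(2, o), Add(-2, o)) = Mul(2, o, Add(-2, o)))
d = 2755 (d = Add(8, Mul(Rational(1, 2), Add(Mul(10, -5), Mul(-88, -63)))) = Add(8, Mul(Rational(1, 2), Add(-50, 5544))) = Add(8, Mul(Rational(1, 2), 5494)) = Add(8, 2747) = 2755)
Add(d, Mul(-1, Function('E')(h))) = Add(2755, Mul(-1, Mul(2, 20, Add(-2, 20)))) = Add(2755, Mul(-1, Mul(2, 20, 18))) = Add(2755, Mul(-1, 720)) = Add(2755, -720) = 2035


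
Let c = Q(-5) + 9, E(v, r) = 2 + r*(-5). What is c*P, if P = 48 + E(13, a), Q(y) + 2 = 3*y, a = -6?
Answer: -640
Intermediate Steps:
E(v, r) = 2 - 5*r
Q(y) = -2 + 3*y
c = -8 (c = (-2 + 3*(-5)) + 9 = (-2 - 15) + 9 = -17 + 9 = -8)
P = 80 (P = 48 + (2 - 5*(-6)) = 48 + (2 + 30) = 48 + 32 = 80)
c*P = -8*80 = -640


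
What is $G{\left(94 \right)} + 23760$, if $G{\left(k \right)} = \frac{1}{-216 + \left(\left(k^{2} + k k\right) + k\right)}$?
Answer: $\frac{416988001}{17550} \approx 23760.0$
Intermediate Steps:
$G{\left(k \right)} = \frac{1}{-216 + k + 2 k^{2}}$ ($G{\left(k \right)} = \frac{1}{-216 + \left(\left(k^{2} + k^{2}\right) + k\right)} = \frac{1}{-216 + \left(2 k^{2} + k\right)} = \frac{1}{-216 + \left(k + 2 k^{2}\right)} = \frac{1}{-216 + k + 2 k^{2}}$)
$G{\left(94 \right)} + 23760 = \frac{1}{-216 + 94 + 2 \cdot 94^{2}} + 23760 = \frac{1}{-216 + 94 + 2 \cdot 8836} + 23760 = \frac{1}{-216 + 94 + 17672} + 23760 = \frac{1}{17550} + 23760 = \frac{416988001}{17550}$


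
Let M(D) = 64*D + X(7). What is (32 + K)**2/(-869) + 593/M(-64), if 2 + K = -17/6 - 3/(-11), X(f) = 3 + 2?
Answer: -15662059463/15485924124 ≈ -1.0114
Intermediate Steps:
X(f) = 5
K = -301/66 (K = -2 + (-17/6 - 3/(-11)) = -2 + (-17*1/6 - 3*(-1/11)) = -2 + (-17/6 + 3/11) = -2 - 169/66 = -301/66 ≈ -4.5606)
M(D) = 5 + 64*D (M(D) = 64*D + 5 = 5 + 64*D)
(32 + K)**2/(-869) + 593/M(-64) = (32 - 301/66)**2/(-869) + 593/(5 + 64*(-64)) = (1811/66)**2*(-1/869) + 593/(5 - 4096) = (3279721/4356)*(-1/869) + 593/(-4091) = -3279721/3785364 + 593*(-1/4091) = -3279721/3785364 - 593/4091 = -15662059463/15485924124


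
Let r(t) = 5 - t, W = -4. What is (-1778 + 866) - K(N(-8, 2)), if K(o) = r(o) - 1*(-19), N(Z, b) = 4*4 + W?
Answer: -924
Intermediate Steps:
N(Z, b) = 12 (N(Z, b) = 4*4 - 4 = 16 - 4 = 12)
K(o) = 24 - o (K(o) = (5 - o) - 1*(-19) = (5 - o) + 19 = 24 - o)
(-1778 + 866) - K(N(-8, 2)) = (-1778 + 866) - (24 - 1*12) = -912 - (24 - 12) = -912 - 1*12 = -912 - 12 = -924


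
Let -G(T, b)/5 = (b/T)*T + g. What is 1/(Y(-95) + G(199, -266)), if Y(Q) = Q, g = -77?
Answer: 1/1620 ≈ 0.00061728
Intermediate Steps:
G(T, b) = 385 - 5*b (G(T, b) = -5*((b/T)*T - 77) = -5*(b - 77) = -5*(-77 + b) = 385 - 5*b)
1/(Y(-95) + G(199, -266)) = 1/(-95 + (385 - 5*(-266))) = 1/(-95 + (385 + 1330)) = 1/(-95 + 1715) = 1/1620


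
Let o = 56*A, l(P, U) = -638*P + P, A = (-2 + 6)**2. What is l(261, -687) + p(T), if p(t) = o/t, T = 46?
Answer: -3823463/23 ≈ -1.6624e+5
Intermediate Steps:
A = 16 (A = 4**2 = 16)
l(P, U) = -637*P
o = 896 (o = 56*16 = 896)
p(t) = 896/t
l(261, -687) + p(T) = -637*261 + 896/46 = -166257 + 896*(1/46) = -166257 + 448/23 = -3823463/23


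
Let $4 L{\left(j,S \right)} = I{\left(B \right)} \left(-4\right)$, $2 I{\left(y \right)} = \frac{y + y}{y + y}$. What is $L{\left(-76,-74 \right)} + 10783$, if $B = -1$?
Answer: $\frac{21565}{2} \approx 10783.0$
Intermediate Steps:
$I{\left(y \right)} = \frac{1}{2}$ ($I{\left(y \right)} = \frac{\left(y + y\right) \frac{1}{y + y}}{2} = \frac{2 y \frac{1}{2 y}}{2} = \frac{1}{2} \cdot 1 = \frac{1}{2}$)
$L{\left(j,S \right)} = - \frac{1}{2}$ ($L{\left(j,S \right)} = \frac{\frac{1}{2} \left(-4\right)}{4} = \frac{1}{4} \left(-2\right) = - \frac{1}{2}$)
$L{\left(-76,-74 \right)} + 10783 = - \frac{1}{2} + 10783 = \frac{21565}{2}$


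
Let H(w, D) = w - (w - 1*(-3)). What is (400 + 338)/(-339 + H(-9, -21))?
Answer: -41/19 ≈ -2.1579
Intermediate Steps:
H(w, D) = -3 (H(w, D) = w - (w + 3) = w - (3 + w) = w + (-3 - w) = -3)
(400 + 338)/(-339 + H(-9, -21)) = (400 + 338)/(-339 - 3) = 738/(-342) = 738*(-1/342) = -41/19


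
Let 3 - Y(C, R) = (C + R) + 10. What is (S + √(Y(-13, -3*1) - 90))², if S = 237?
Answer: 56088 + 4266*I ≈ 56088.0 + 4266.0*I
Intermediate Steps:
Y(C, R) = -7 - C - R (Y(C, R) = 3 - ((C + R) + 10) = 3 - (10 + C + R) = 3 + (-10 - C - R) = -7 - C - R)
(S + √(Y(-13, -3*1) - 90))² = (237 + √((-7 - 1*(-13) - (-3)) - 90))² = (237 + √((-7 + 13 - 1*(-3)) - 90))² = (237 + √((-7 + 13 + 3) - 90))² = (237 + √(9 - 90))² = (237 + √(-81))² = (237 + 9*I)²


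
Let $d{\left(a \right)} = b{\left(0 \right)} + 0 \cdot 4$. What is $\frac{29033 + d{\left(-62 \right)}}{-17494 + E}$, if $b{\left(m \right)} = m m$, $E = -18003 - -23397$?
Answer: $- \frac{29033}{12100} \approx -2.3994$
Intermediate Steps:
$E = 5394$ ($E = -18003 + 23397 = 5394$)
$b{\left(m \right)} = m^{2}$
$d{\left(a \right)} = 0$ ($d{\left(a \right)} = 0^{2} + 0 \cdot 4 = 0 + 0 = 0$)
$\frac{29033 + d{\left(-62 \right)}}{-17494 + E} = \frac{29033 + 0}{-17494 + 5394} = \frac{29033}{-12100} = 29033 \left(- \frac{1}{12100}\right) = - \frac{29033}{12100}$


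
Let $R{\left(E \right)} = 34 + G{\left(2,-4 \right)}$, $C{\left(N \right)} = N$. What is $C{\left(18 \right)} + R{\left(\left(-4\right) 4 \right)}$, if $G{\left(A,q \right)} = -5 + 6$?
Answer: $53$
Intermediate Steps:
$G{\left(A,q \right)} = 1$
$R{\left(E \right)} = 35$ ($R{\left(E \right)} = 34 + 1 = 35$)
$C{\left(18 \right)} + R{\left(\left(-4\right) 4 \right)} = 18 + 35 = 53$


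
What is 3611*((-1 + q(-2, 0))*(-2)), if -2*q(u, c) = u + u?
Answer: -7222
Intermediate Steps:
q(u, c) = -u (q(u, c) = -(u + u)/2 = -u)
3611*((-1 + q(-2, 0))*(-2)) = 3611*((-1 - 1*(-2))*(-2)) = 3611*((-1 + 2)*(-2)) = 3611*(1*(-2)) = 3611*(-2) = -7222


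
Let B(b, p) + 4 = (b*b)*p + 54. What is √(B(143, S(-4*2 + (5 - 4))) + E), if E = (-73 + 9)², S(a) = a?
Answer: I*√138997 ≈ 372.82*I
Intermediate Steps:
B(b, p) = 50 + p*b² (B(b, p) = -4 + ((b*b)*p + 54) = -4 + (b²*p + 54) = -4 + (p*b² + 54) = -4 + (54 + p*b²) = 50 + p*b²)
E = 4096 (E = (-64)² = 4096)
√(B(143, S(-4*2 + (5 - 4))) + E) = √((50 + (-4*2 + (5 - 4))*143²) + 4096) = √((50 + (-8 + 1)*20449) + 4096) = √((50 - 7*20449) + 4096) = √((50 - 143143) + 4096) = √(-143093 + 4096) = √(-138997) = I*√138997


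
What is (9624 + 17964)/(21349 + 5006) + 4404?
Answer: 38698336/8785 ≈ 4405.0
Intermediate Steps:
(9624 + 17964)/(21349 + 5006) + 4404 = 27588/26355 + 4404 = 27588*(1/26355) + 4404 = 9196/8785 + 4404 = 38698336/8785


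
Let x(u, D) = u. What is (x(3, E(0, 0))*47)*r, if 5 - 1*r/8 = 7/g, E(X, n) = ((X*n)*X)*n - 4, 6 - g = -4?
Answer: 24252/5 ≈ 4850.4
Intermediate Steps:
g = 10 (g = 6 - 1*(-4) = 6 + 4 = 10)
E(X, n) = -4 + X²*n² (E(X, n) = (n*X²)*n - 4 = X²*n² - 4 = -4 + X²*n²)
r = 172/5 (r = 40 - 56/10 = 40 - 8*7/10 = 40 - 28/5 = 172/5 ≈ 34.400)
(x(3, E(0, 0))*47)*r = (3*47)*(172/5) = 141*(172/5) = 24252/5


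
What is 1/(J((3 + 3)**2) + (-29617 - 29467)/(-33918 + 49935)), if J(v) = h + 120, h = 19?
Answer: 16017/2167279 ≈ 0.0073904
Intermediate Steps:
J(v) = 139 (J(v) = 19 + 120 = 139)
1/(J((3 + 3)**2) + (-29617 - 29467)/(-33918 + 49935)) = 1/(139 + (-29617 - 29467)/(-33918 + 49935)) = 1/(139 - 59084/16017) = 1/(2167279/16017) = 16017/2167279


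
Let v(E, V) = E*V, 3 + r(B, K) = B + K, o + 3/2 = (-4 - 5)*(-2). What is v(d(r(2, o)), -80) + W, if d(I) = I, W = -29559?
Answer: -30799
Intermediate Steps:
o = 33/2 (o = -3/2 + (-4 - 5)*(-2) = -3/2 - 9*(-2) = -3/2 + 18 = 33/2 ≈ 16.500)
r(B, K) = -3 + B + K (r(B, K) = -3 + (B + K) = -3 + B + K)
v(d(r(2, o)), -80) + W = (-3 + 2 + 33/2)*(-80) - 29559 = (31/2)*(-80) - 29559 = -1240 - 29559 = -30799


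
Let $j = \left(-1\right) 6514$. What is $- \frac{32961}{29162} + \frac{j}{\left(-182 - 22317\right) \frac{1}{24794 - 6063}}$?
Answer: $\frac{3557422921369}{656115838} \approx 5421.9$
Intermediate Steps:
$j = -6514$
$- \frac{32961}{29162} + \frac{j}{\left(-182 - 22317\right) \frac{1}{24794 - 6063}} = - \frac{32961}{29162} - \frac{6514}{\left(-182 - 22317\right) \frac{1}{24794 - 6063}} = \left(-32961\right) \frac{1}{29162} - \frac{6514}{\left(-22499\right) \frac{1}{18731}} = - \frac{32961}{29162} - \frac{6514}{\left(-22499\right) \frac{1}{18731}} = - \frac{32961}{29162} - \frac{6514}{- \frac{22499}{18731}} = - \frac{32961}{29162} - - \frac{122013734}{22499} = - \frac{32961}{29162} + \frac{122013734}{22499} = \frac{3557422921369}{656115838}$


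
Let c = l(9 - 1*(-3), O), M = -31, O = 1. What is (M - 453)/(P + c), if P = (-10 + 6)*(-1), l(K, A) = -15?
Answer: 44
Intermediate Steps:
c = -15
P = 4 (P = -4*(-1) = 4)
(M - 453)/(P + c) = (-31 - 453)/(4 - 15) = -484/(-11) = -484*(-1/11) = 44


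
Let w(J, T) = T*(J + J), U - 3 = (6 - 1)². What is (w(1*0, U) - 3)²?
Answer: 9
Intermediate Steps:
U = 28 (U = 3 + (6 - 1)² = 3 + 5² = 3 + 25 = 28)
w(J, T) = 2*J*T (w(J, T) = T*(2*J) = 2*J*T)
(w(1*0, U) - 3)² = (2*(1*0)*28 - 3)² = (2*0*28 - 3)² = (0 - 3)² = (-3)² = 9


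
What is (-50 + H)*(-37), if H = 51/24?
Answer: 14171/8 ≈ 1771.4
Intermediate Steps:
H = 17/8 (H = 51*(1/24) = 17/8 ≈ 2.1250)
(-50 + H)*(-37) = (-50 + 17/8)*(-37) = -383/8*(-37) = 14171/8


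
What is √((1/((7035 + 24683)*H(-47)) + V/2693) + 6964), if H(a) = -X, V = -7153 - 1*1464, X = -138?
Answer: √241791844023244337172099/5893743606 ≈ 83.431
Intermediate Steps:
V = -8617 (V = -7153 - 1464 = -8617)
H(a) = 138 (H(a) = -1*(-138) = 138)
√((1/((7035 + 24683)*H(-47)) + V/2693) + 6964) = √((1/((7035 + 24683)*138) - 8617/2693) + 6964) = √(((1/138)/31718 - 8617*1/2693) + 6964) = √(((1/31718)*(1/138) - 8617/2693) + 6964) = √((1/4377084 - 8617/2693) + 6964) = √(-37717330135/11787487212 + 6964) = √(82050343614233/11787487212) = √241791844023244337172099/5893743606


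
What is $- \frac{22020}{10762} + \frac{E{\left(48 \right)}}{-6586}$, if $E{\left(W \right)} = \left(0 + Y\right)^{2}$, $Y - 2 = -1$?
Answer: $- \frac{72517241}{35439266} \approx -2.0462$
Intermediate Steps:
$Y = 1$ ($Y = 2 - 1 = 1$)
$E{\left(W \right)} = 1$ ($E{\left(W \right)} = \left(0 + 1\right)^{2} = 1^{2} = 1$)
$- \frac{22020}{10762} + \frac{E{\left(48 \right)}}{-6586} = - \frac{22020}{10762} + 1 \frac{1}{-6586} = \left(-22020\right) \frac{1}{10762} + 1 \left(- \frac{1}{6586}\right) = - \frac{11010}{5381} - \frac{1}{6586} = - \frac{72517241}{35439266}$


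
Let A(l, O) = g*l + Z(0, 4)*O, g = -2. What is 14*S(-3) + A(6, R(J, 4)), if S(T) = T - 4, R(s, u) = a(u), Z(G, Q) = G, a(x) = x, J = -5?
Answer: -110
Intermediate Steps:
R(s, u) = u
A(l, O) = -2*l (A(l, O) = -2*l + 0*O = -2*l + 0 = -2*l)
S(T) = -4 + T
14*S(-3) + A(6, R(J, 4)) = 14*(-4 - 3) - 2*6 = 14*(-7) - 12 = -98 - 12 = -110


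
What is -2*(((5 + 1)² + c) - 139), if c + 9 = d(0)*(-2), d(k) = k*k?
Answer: 224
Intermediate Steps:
d(k) = k²
c = -9 (c = -9 + 0²*(-2) = -9 + 0*(-2) = -9 + 0 = -9)
-2*(((5 + 1)² + c) - 139) = -2*(((5 + 1)² - 9) - 139) = -2*((6² - 9) - 139) = -2*((36 - 9) - 139) = -2*(27 - 139) = -2*(-112) = 224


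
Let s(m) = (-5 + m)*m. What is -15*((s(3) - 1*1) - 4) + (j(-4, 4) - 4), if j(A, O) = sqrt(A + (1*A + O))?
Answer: 161 + 2*I ≈ 161.0 + 2.0*I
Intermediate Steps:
s(m) = m*(-5 + m)
j(A, O) = sqrt(O + 2*A) (j(A, O) = sqrt(A + (A + O)) = sqrt(O + 2*A))
-15*((s(3) - 1*1) - 4) + (j(-4, 4) - 4) = -15*((3*(-5 + 3) - 1*1) - 4) + (sqrt(4 + 2*(-4)) - 4) = -15*((3*(-2) - 1) - 4) + (sqrt(4 - 8) - 4) = -15*((-6 - 1) - 4) + (sqrt(-4) - 4) = -15*(-7 - 4) + (2*I - 4) = -15*(-11) + (-4 + 2*I) = 165 + (-4 + 2*I) = 161 + 2*I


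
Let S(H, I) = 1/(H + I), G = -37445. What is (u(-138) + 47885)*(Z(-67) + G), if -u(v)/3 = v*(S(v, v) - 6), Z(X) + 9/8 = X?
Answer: -27249233895/16 ≈ -1.7031e+9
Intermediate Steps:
Z(X) = -9/8 + X
u(v) = -3*v*(-6 + 1/(2*v)) (u(v) = -3*v*(1/(v + v) - 6) = -3*v*(1/(2*v) - 6) = -3*v*(-6 + 1/(2*v)))
(u(-138) + 47885)*(Z(-67) + G) = ((-3/2 + 18*(-138)) + 47885)*((-9/8 - 67) - 37445) = ((-3/2 - 2484) + 47885)*(-545/8 - 37445) = (-4971/2 + 47885)*(-300105/8) = (90799/2)*(-300105/8) = -27249233895/16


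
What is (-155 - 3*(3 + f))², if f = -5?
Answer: 22201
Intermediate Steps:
(-155 - 3*(3 + f))² = (-155 - 3*(3 - 5))² = (-155 - 3*(-2))² = (-155 + 6)² = (-149)² = 22201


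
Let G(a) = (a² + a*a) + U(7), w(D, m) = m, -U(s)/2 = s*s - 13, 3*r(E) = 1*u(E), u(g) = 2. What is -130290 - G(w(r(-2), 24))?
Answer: -131370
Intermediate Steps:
r(E) = ⅔ (r(E) = (1*2)/3 = (⅓)*2 = ⅔)
U(s) = 26 - 2*s² (U(s) = -2*(s*s - 13) = -2*(s² - 13) = -2*(-13 + s²) = 26 - 2*s²)
G(a) = -72 + 2*a² (G(a) = (a² + a*a) + (26 - 2*7²) = (a² + a²) + (26 - 2*49) = 2*a² + (26 - 98) = 2*a² - 72 = -72 + 2*a²)
-130290 - G(w(r(-2), 24)) = -130290 - (-72 + 2*24²) = -130290 - (-72 + 2*576) = -130290 - (-72 + 1152) = -130290 - 1*1080 = -130290 - 1080 = -131370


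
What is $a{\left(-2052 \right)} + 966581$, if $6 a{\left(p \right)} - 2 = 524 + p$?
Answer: $\frac{2898980}{3} \approx 9.6633 \cdot 10^{5}$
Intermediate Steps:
$a{\left(p \right)} = \frac{263}{3} + \frac{p}{6}$ ($a{\left(p \right)} = \frac{1}{3} + \frac{524 + p}{6} = \frac{1}{3} + \left(\frac{262}{3} + \frac{p}{6}\right) = \frac{263}{3} + \frac{p}{6}$)
$a{\left(-2052 \right)} + 966581 = \left(\frac{263}{3} + \frac{1}{6} \left(-2052\right)\right) + 966581 = \left(\frac{263}{3} - 342\right) + 966581 = - \frac{763}{3} + 966581 = \frac{2898980}{3}$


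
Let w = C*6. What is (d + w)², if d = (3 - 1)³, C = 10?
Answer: 4624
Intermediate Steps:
d = 8 (d = 2³ = 8)
w = 60 (w = 10*6 = 60)
(d + w)² = (8 + 60)² = 68² = 4624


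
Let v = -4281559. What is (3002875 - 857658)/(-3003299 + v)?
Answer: -73973/251202 ≈ -0.29448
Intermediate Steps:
(3002875 - 857658)/(-3003299 + v) = (3002875 - 857658)/(-3003299 - 4281559) = 2145217/(-7284858) = 2145217*(-1/7284858) = -73973/251202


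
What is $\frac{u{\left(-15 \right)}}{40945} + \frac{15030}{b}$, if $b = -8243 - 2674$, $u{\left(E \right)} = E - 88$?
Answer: $- \frac{68503089}{49666285} \approx -1.3793$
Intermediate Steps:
$u{\left(E \right)} = -88 + E$ ($u{\left(E \right)} = E - 88 = -88 + E$)
$b = -10917$
$\frac{u{\left(-15 \right)}}{40945} + \frac{15030}{b} = \frac{-88 - 15}{40945} + \frac{15030}{-10917} = \left(-103\right) \frac{1}{40945} + 15030 \left(- \frac{1}{10917}\right) = - \frac{103}{40945} - \frac{1670}{1213} = - \frac{68503089}{49666285}$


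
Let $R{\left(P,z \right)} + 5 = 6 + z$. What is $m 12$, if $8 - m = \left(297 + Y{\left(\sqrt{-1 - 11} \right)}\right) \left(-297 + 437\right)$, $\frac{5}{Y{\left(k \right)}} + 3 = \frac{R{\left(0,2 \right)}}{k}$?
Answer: $- \frac{6451632}{13} - \frac{5600 i \sqrt{3}}{13} \approx -4.9628 \cdot 10^{5} - 746.11 i$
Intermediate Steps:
$R{\left(P,z \right)} = 1 + z$ ($R{\left(P,z \right)} = -5 + \left(6 + z\right) = 1 + z$)
$Y{\left(k \right)} = \frac{5}{-3 + \frac{3}{k}}$ ($Y{\left(k \right)} = \frac{5}{-3 + \frac{1 + 2}{k}} = \frac{5}{-3 + \frac{3}{k}}$)
$m = -41572 + \frac{1400 i \sqrt{3}}{-3 + 6 i \sqrt{3}}$ ($m = 8 - \left(297 - \frac{5 \sqrt{-1 - 11}}{-3 + 3 \sqrt{-1 - 11}}\right) \left(-297 + 437\right) = 8 - \left(297 - \frac{5 \sqrt{-12}}{-3 + 3 \sqrt{-12}}\right) 140 = 8 - \left(297 - \frac{5 \cdot 2 i \sqrt{3}}{-3 + 3 \cdot 2 i \sqrt{3}}\right) 140 = 8 - \left(297 - \frac{5 \cdot 2 i \sqrt{3}}{-3 + 6 i \sqrt{3}}\right) 140 = 8 - \left(297 - \frac{10 i \sqrt{3}}{-3 + 6 i \sqrt{3}}\right) 140 = 8 - \left(41580 - \frac{1400 i \sqrt{3}}{-3 + 6 i \sqrt{3}}\right) = -41572 + \frac{1400 i \sqrt{3}}{-3 + 6 i \sqrt{3}} \approx -41357.0 - 62.176 i$)
$m 12 = \left(- \frac{537636}{13} - \frac{1400 i \sqrt{3}}{39}\right) 12 = - \frac{6451632}{13} - \frac{5600 i \sqrt{3}}{13}$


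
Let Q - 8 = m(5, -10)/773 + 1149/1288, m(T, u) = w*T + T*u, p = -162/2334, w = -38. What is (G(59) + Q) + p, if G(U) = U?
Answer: 26147319637/387297736 ≈ 67.512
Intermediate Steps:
p = -27/389 (p = -162*1/2334 = -27/389 ≈ -0.069409)
m(T, u) = -38*T + T*u
Q = 8544049/995624 (Q = 8 + ((5*(-38 - 10))/773 + 1149/1288) = 8 + ((5*(-48))*(1/773) + 1149*(1/1288)) = 8 + (-240*1/773 + 1149/1288) = 8 + (-240/773 + 1149/1288) = 8 + 579057/995624 = 8544049/995624 ≈ 8.5816)
(G(59) + Q) + p = (59 + 8544049/995624) - 27/389 = 67285865/995624 - 27/389 = 26147319637/387297736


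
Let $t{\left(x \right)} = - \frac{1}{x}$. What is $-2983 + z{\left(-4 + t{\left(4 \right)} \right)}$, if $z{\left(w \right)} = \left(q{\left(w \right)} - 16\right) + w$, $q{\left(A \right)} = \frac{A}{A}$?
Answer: $- \frac{12009}{4} \approx -3002.3$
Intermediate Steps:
$q{\left(A \right)} = 1$
$z{\left(w \right)} = -15 + w$ ($z{\left(w \right)} = \left(1 - 16\right) + w = -15 + w$)
$-2983 + z{\left(-4 + t{\left(4 \right)} \right)} = -2983 - \frac{77}{4} = - \frac{12009}{4}$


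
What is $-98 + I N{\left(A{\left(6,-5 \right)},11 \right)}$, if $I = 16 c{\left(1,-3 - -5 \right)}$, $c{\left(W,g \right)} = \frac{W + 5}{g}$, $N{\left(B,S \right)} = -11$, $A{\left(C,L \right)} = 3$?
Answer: $-626$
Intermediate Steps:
$c{\left(W,g \right)} = \frac{5 + W}{g}$
$I = 48$ ($I = 16 \frac{5 + 1}{-3 - -5} = 16 \frac{1}{-3 + 5} \cdot 6 = 16 \cdot \frac{1}{2} \cdot 6 = 16 \cdot 3 = 48$)
$-98 + I N{\left(A{\left(6,-5 \right)},11 \right)} = -98 + 48 \left(-11\right) = -98 - 528 = -626$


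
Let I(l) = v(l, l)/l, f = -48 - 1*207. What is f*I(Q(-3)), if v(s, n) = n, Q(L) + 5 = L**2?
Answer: -255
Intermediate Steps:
Q(L) = -5 + L**2
f = -255 (f = -48 - 207 = -255)
I(l) = 1 (I(l) = l/l = 1)
f*I(Q(-3)) = -255*1 = -255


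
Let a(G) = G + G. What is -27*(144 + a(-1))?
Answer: -3834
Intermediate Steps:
a(G) = 2*G
-27*(144 + a(-1)) = -27*(144 + 2*(-1)) = -27*(144 - 2) = -27*142 = -3834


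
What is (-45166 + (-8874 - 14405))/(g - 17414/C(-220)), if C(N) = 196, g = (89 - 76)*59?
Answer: -2235870/22153 ≈ -100.93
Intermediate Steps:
g = 767 (g = 13*59 = 767)
(-45166 + (-8874 - 14405))/(g - 17414/C(-220)) = (-45166 + (-8874 - 14405))/(767 - 17414/196) = (-45166 - 23279)/(767 - 17414*1/196) = -68445/(767 - 8707/98) = -68445/66459/98 = -68445*98/66459 = -2235870/22153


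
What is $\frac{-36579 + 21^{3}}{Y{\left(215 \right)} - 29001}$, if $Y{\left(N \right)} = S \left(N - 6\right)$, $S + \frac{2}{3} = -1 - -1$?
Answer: $\frac{81954}{87421} \approx 0.93746$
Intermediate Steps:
$S = - \frac{2}{3}$ ($S = - \frac{2}{3} - 0 = - \frac{2}{3} + \left(-1 + 1\right) = - \frac{2}{3} + 0 = - \frac{2}{3} \approx -0.66667$)
$Y{\left(N \right)} = 4 - \frac{2 N}{3}$ ($Y{\left(N \right)} = - \frac{2 \left(N - 6\right)}{3} = - \frac{2 \left(-6 + N\right)}{3} = 4 - \frac{2 N}{3}$)
$\frac{-36579 + 21^{3}}{Y{\left(215 \right)} - 29001} = \frac{-36579 + 21^{3}}{\left(4 - \frac{430}{3}\right) - 29001} = \frac{-36579 + 9261}{\left(4 - \frac{430}{3}\right) - 29001} = - \frac{27318}{- \frac{418}{3} - 29001} = - \frac{27318}{- \frac{87421}{3}} = \left(-27318\right) \left(- \frac{3}{87421}\right) = \frac{81954}{87421}$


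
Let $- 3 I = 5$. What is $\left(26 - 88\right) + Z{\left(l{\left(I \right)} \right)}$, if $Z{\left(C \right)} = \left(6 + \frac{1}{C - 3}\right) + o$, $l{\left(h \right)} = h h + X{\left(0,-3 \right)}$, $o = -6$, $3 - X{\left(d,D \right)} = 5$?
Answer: $- \frac{1249}{20} \approx -62.45$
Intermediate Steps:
$I = - \frac{5}{3}$ ($I = \left(- \frac{1}{3}\right) 5 = - \frac{5}{3} \approx -1.6667$)
$X{\left(d,D \right)} = -2$ ($X{\left(d,D \right)} = 3 - 5 = -2$)
$l{\left(h \right)} = -2 + h^{2}$ ($l{\left(h \right)} = h h - 2 = h^{2} - 2 = -2 + h^{2}$)
$Z{\left(C \right)} = \frac{1}{-3 + C}$ ($Z{\left(C \right)} = \left(6 + \frac{1}{C - 3}\right) - 6 = \left(6 + \frac{1}{-3 + C}\right) - 6 = \frac{1}{-3 + C}$)
$\left(26 - 88\right) + Z{\left(l{\left(I \right)} \right)} = \left(26 - 88\right) + \frac{1}{-3 - \left(2 - \left(- \frac{5}{3}\right)^{2}\right)} = -62 + \frac{1}{-3 + \left(-2 + \frac{25}{9}\right)} = -62 + \frac{1}{-3 + \frac{7}{9}} = -62 + \frac{1}{- \frac{20}{9}} = -62 - \frac{9}{20} = - \frac{1249}{20}$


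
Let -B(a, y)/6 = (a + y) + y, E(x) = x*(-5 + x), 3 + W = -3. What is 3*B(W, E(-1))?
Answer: -108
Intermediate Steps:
W = -6 (W = -3 - 3 = -6)
B(a, y) = -12*y - 6*a (B(a, y) = -6*((a + y) + y) = -6*(a + 2*y) = -12*y - 6*a)
3*B(W, E(-1)) = 3*(-(-12)*(-5 - 1) - 6*(-6)) = 3*(-(-12)*(-6) + 36) = 3*(-12*6 + 36) = 3*(-72 + 36) = 3*(-36) = -108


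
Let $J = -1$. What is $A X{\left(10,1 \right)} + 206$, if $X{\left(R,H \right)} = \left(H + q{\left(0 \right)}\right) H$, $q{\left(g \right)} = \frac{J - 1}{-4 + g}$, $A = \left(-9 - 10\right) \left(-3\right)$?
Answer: $\frac{583}{2} \approx 291.5$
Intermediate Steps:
$A = 57$ ($A = \left(-19\right) \left(-3\right) = 57$)
$q{\left(g \right)} = - \frac{2}{-4 + g}$ ($q{\left(g \right)} = \frac{-1 - 1}{-4 + g} = - \frac{2}{-4 + g}$)
$X{\left(R,H \right)} = H \left(\frac{1}{2} + H\right)$ ($X{\left(R,H \right)} = \left(H - \frac{2}{-4 + 0}\right) H = \left(H - \frac{2}{-4}\right) H = \left(H - - \frac{1}{2}\right) H = \left(H + \frac{1}{2}\right) H = \left(\frac{1}{2} + H\right) H = H \left(\frac{1}{2} + H\right)$)
$A X{\left(10,1 \right)} + 206 = 57 \cdot 1 \left(\frac{1}{2} + 1\right) + 206 = 57 \cdot 1 \cdot \frac{3}{2} + 206 = 57 \cdot \frac{3}{2} + 206 = \frac{171}{2} + 206 = \frac{583}{2}$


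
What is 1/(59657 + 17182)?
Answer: 1/76839 ≈ 1.3014e-5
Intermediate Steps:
1/(59657 + 17182) = 1/76839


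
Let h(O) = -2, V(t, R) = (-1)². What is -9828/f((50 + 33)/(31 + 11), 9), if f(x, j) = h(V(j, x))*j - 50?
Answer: 2457/17 ≈ 144.53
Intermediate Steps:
V(t, R) = 1
f(x, j) = -50 - 2*j (f(x, j) = -2*j - 50 = -50 - 2*j)
-9828/f((50 + 33)/(31 + 11), 9) = -9828/(-50 - 2*9) = -9828/(-50 - 18) = -9828/(-68) = -9828*(-1/68) = 2457/17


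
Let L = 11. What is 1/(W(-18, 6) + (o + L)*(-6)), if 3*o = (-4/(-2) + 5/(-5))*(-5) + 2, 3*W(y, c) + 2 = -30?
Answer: -3/212 ≈ -0.014151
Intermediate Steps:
W(y, c) = -32/3 (W(y, c) = -2/3 + (1/3)*(-30) = -2/3 - 10 = -32/3)
o = -1 (o = ((-4/(-2) + 5/(-5))*(-5) + 2)/3 = ((-4*(-1/2) + 5*(-1/5))*(-5) + 2)/3 = ((2 - 1)*(-5) + 2)/3 = (1*(-5) + 2)/3 = (-5 + 2)/3 = (1/3)*(-3) = -1)
1/(W(-18, 6) + (o + L)*(-6)) = 1/(-32/3 + (-1 + 11)*(-6)) = 1/(-32/3 + 10*(-6)) = 1/(-32/3 - 60) = 1/(-212/3) = -3/212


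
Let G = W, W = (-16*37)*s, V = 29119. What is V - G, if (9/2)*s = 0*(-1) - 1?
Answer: 260887/9 ≈ 28987.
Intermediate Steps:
s = -2/9 (s = 2*(0*(-1) - 1)/9 = 2*(0 - 1)/9 = (2/9)*(-1) = -2/9 ≈ -0.22222)
W = 1184/9 (W = -16*37*(-2/9) = -592*(-2/9) = 1184/9 ≈ 131.56)
G = 1184/9 ≈ 131.56
V - G = 29119 - 1*1184/9 = 29119 - 1184/9 = 260887/9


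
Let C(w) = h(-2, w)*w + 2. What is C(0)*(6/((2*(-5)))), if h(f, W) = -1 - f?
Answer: -6/5 ≈ -1.2000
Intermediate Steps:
C(w) = 2 + w (C(w) = (-1 - 1*(-2))*w + 2 = (-1 + 2)*w + 2 = 1*w + 2 = w + 2 = 2 + w)
C(0)*(6/((2*(-5)))) = (2 + 0)*(6/((2*(-5)))) = 2*(6/(-10)) = 2*(6*(-⅒)) = 2*(-⅗) = -6/5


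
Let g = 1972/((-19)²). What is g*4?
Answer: 7888/361 ≈ 21.850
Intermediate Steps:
g = 1972/361 ≈ 5.4626
g*4 = (1972/361)*4 = 7888/361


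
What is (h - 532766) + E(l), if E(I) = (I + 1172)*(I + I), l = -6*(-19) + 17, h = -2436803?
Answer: -2628183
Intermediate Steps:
l = 131 (l = 114 + 17 = 131)
E(I) = 2*I*(1172 + I) (E(I) = (1172 + I)*(2*I) = 2*I*(1172 + I))
(h - 532766) + E(l) = (-2436803 - 532766) + 2*131*(1172 + 131) = -2969569 + 2*131*1303 = -2969569 + 341386 = -2628183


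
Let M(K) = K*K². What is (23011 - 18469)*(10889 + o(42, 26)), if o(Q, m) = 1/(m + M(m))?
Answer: 435278434509/8801 ≈ 4.9458e+7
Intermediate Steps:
M(K) = K³
o(Q, m) = 1/(m + m³)
(23011 - 18469)*(10889 + o(42, 26)) = (23011 - 18469)*(10889 + 1/(26 + 26³)) = 4542*(10889 + 1/(26 + 17576)) = 4542*(10889 + 1/17602) = 4542*(191668179/17602) = 435278434509/8801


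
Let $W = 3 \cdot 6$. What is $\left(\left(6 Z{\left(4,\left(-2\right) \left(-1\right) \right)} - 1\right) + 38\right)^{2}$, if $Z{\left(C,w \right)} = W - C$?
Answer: $14641$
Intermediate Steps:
$W = 18$
$Z{\left(C,w \right)} = 18 - C$
$\left(\left(6 Z{\left(4,\left(-2\right) \left(-1\right) \right)} - 1\right) + 38\right)^{2} = \left(\left(6 \left(18 - 4\right) - 1\right) + 38\right)^{2} = \left(\left(6 \cdot 14 - 1\right) + 38\right)^{2} = \left(\left(84 - 1\right) + 38\right)^{2} = \left(83 + 38\right)^{2} = 121^{2} = 14641$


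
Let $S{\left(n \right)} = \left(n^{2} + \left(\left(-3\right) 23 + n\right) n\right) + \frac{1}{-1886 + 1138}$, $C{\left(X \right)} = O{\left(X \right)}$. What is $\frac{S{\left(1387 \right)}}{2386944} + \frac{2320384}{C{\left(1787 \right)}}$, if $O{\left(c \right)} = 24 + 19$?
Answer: $\frac{4143013420559905}{76773666816} \approx 53964.0$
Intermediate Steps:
$O{\left(c \right)} = 43$
$C{\left(X \right)} = 43$
$S{\left(n \right)} = - \frac{1}{748} + n^{2} + n \left(-69 + n\right)$ ($S{\left(n \right)} = \left(n^{2} + \left(-69 + n\right) n\right) + \frac{1}{-748} = \left(n^{2} + n \left(-69 + n\right)\right) - \frac{1}{748} = - \frac{1}{748} + n^{2} + n \left(-69 + n\right)$)
$\frac{S{\left(1387 \right)}}{2386944} + \frac{2320384}{C{\left(1787 \right)}} = \frac{- \frac{1}{748} - 95703 + 2 \cdot 1387^{2}}{2386944} + \frac{2320384}{43} = \left(- \frac{1}{748} - 95703 + 2 \cdot 1923769\right) \frac{1}{2386944} + 2320384 \cdot \frac{1}{43} = \left(- \frac{1}{748} - 95703 + 3847538\right) \frac{1}{2386944} + \frac{2320384}{43} = \frac{2806372579}{748} \cdot \frac{1}{2386944} + \frac{2320384}{43} = \frac{2806372579}{1785434112} + \frac{2320384}{43} = \frac{4143013420559905}{76773666816}$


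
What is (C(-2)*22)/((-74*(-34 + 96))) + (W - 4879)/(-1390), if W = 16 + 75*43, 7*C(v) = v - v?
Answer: 819/695 ≈ 1.1784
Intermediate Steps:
C(v) = 0 (C(v) = (v - v)/7 = (1/7)*0 = 0)
W = 3241 (W = 16 + 3225 = 3241)
(C(-2)*22)/((-74*(-34 + 96))) + (W - 4879)/(-1390) = (0*22)/((-74*(-34 + 96))) + (3241 - 4879)/(-1390) = 0/((-74*62)) - 1638*(-1/1390) = 0/(-4588) + 819/695 = 0*(-1/4588) + 819/695 = 0 + 819/695 = 819/695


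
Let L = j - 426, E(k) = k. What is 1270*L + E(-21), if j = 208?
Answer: -276881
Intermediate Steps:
L = -218 (L = 208 - 426 = -218)
1270*L + E(-21) = 1270*(-218) - 21 = -276860 - 21 = -276881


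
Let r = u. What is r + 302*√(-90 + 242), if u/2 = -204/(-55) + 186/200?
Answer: 5103/550 + 604*√38 ≈ 3732.6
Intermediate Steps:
u = 5103/550 (u = 2*(-204/(-55) + 186/200) = 2*(-204*(-1/55) + 186*(1/200)) = 2*(204/55 + 93/100) = 2*(5103/1100) = 5103/550 ≈ 9.2782)
r = 5103/550 ≈ 9.2782
r + 302*√(-90 + 242) = 5103/550 + 302*√(-90 + 242) = 5103/550 + 302*√152 = 5103/550 + 302*(2*√38) = 5103/550 + 604*√38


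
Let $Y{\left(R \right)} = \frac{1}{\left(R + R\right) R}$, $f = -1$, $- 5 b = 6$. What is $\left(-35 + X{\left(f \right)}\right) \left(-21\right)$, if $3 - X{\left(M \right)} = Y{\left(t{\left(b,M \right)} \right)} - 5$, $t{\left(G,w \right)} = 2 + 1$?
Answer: $\frac{3409}{6} \approx 568.17$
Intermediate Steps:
$b = - \frac{6}{5}$ ($b = \left(- \frac{1}{5}\right) 6 = - \frac{6}{5} \approx -1.2$)
$t{\left(G,w \right)} = 3$
$Y{\left(R \right)} = \frac{1}{2 R^{2}}$ ($Y{\left(R \right)} = \frac{1}{2 R R} = \frac{\frac{1}{2} \frac{1}{R}}{R} = \frac{1}{2 R^{2}}$)
$X{\left(M \right)} = \frac{143}{18}$ ($X{\left(M \right)} = 3 - \left(\frac{1}{2 \cdot 9} - 5\right) = 3 - \left(\frac{1}{2} \cdot \frac{1}{9} - 5\right) = 3 - \left(\frac{1}{18} - 5\right) = 3 - - \frac{89}{18} = 3 + \frac{89}{18} = \frac{143}{18}$)
$\left(-35 + X{\left(f \right)}\right) \left(-21\right) = \left(-35 + \frac{143}{18}\right) \left(-21\right) = \left(- \frac{487}{18}\right) \left(-21\right) = \frac{3409}{6}$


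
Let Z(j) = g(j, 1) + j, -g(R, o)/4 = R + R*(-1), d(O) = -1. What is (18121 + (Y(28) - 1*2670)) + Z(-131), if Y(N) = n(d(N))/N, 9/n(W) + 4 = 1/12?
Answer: 5040253/329 ≈ 15320.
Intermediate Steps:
n(W) = -108/47 (n(W) = 9/(-4 + 1/12) = 9/(-47/12) = 9*(-12/47) = -108/47)
g(R, o) = 0 (g(R, o) = -4*(R + R*(-1)) = -4*(R - R) = -4*0 = 0)
Y(N) = -108/(47*N)
Z(j) = j (Z(j) = 0 + j = j)
(18121 + (Y(28) - 1*2670)) + Z(-131) = (18121 + (-108/47/28 - 1*2670)) - 131 = (18121 + (-108/47*1/28 - 2670)) - 131 = (18121 + (-27/329 - 2670)) - 131 = (18121 - 878457/329) - 131 = 5083352/329 - 131 = 5040253/329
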